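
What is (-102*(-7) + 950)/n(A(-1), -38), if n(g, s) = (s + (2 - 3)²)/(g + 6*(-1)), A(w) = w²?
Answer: 8320/37 ≈ 224.86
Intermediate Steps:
n(g, s) = (1 + s)/(-6 + g) (n(g, s) = (s + (-1)²)/(g - 6) = (s + 1)/(-6 + g) = (1 + s)/(-6 + g))
(-102*(-7) + 950)/n(A(-1), -38) = (-102*(-7) + 950)/(((1 - 38)/(-6 + (-1)²))) = (714 + 950)/((-37/(-6 + 1))) = 1664/(-37/(-5)) = 1664/(-⅕*(-37)) = 1664/(37/5) = (5/37)*1664 = 8320/37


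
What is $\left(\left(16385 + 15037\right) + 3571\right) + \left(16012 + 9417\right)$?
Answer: $60422$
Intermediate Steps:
$\left(\left(16385 + 15037\right) + 3571\right) + \left(16012 + 9417\right) = \left(31422 + 3571\right) + 25429 = 34993 + 25429 = 60422$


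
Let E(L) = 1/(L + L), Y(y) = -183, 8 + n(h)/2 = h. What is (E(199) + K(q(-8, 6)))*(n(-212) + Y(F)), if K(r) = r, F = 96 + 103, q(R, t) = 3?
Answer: -744485/398 ≈ -1870.6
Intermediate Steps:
F = 199
n(h) = -16 + 2*h
E(L) = 1/(2*L)
(E(199) + K(q(-8, 6)))*(n(-212) + Y(F)) = ((1/2)/199 + 3)*((-16 + 2*(-212)) - 183) = ((1/2)*(1/199) + 3)*((-16 - 424) - 183) = (1/398 + 3)*(-440 - 183) = (1195/398)*(-623) = -744485/398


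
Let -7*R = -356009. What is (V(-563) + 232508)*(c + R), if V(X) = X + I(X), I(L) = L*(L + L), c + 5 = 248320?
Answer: 1813344300962/7 ≈ 2.5905e+11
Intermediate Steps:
c = 248315 (c = -5 + 248320 = 248315)
R = 356009/7 (R = -⅐*(-356009) = 356009/7 ≈ 50858.)
I(L) = 2*L² (I(L) = L*(2*L) = 2*L²)
V(X) = X + 2*X²
(V(-563) + 232508)*(c + R) = (-563*(1 + 2*(-563)) + 232508)*(248315 + 356009/7) = (-563*(1 - 1126) + 232508)*(2094214/7) = (-563*(-1125) + 232508)*(2094214/7) = (633375 + 232508)*(2094214/7) = 865883*(2094214/7) = 1813344300962/7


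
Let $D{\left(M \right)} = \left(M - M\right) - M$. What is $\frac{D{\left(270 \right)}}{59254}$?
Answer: $- \frac{135}{29627} \approx -0.0045567$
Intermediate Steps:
$D{\left(M \right)} = - M$ ($D{\left(M \right)} = 0 - M = - M$)
$\frac{D{\left(270 \right)}}{59254} = \frac{\left(-1\right) 270}{59254} = \left(-270\right) \frac{1}{59254} = - \frac{135}{29627}$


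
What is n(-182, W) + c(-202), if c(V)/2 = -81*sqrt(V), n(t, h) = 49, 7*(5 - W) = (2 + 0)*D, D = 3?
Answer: 49 - 162*I*sqrt(202) ≈ 49.0 - 2302.5*I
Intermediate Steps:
W = 29/7 (W = 5 - (2 + 0)*3/7 = 5 - 2*3/7 = 5 - 1/7*6 = 5 - 6/7 = 29/7 ≈ 4.1429)
c(V) = -162*sqrt(V) (c(V) = 2*(-81*sqrt(V)) = -162*sqrt(V))
n(-182, W) + c(-202) = 49 - 162*I*sqrt(202)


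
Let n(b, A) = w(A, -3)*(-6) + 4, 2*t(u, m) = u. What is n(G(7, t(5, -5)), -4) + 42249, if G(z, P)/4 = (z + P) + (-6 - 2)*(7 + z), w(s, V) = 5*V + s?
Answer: 42367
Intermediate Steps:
t(u, m) = u/2
w(s, V) = s + 5*V
G(z, P) = -224 - 28*z + 4*P (G(z, P) = 4*((z + P) + (-6 - 2)*(7 + z)) = 4*((P + z) - 8*(7 + z)) = 4*((P + z) + (-56 - 8*z)) = 4*(-56 + P - 7*z) = -224 - 28*z + 4*P)
n(b, A) = 94 - 6*A (n(b, A) = (A + 5*(-3))*(-6) + 4 = (A - 15)*(-6) + 4 = (-15 + A)*(-6) + 4 = (90 - 6*A) + 4 = 94 - 6*A)
n(G(7, t(5, -5)), -4) + 42249 = (94 - 6*(-4)) + 42249 = (94 + 24) + 42249 = 118 + 42249 = 42367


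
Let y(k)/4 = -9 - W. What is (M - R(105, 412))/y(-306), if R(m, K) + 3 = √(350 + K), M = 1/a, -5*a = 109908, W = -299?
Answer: 329719/127493280 - √762/1160 ≈ -0.021211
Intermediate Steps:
a = -109908/5 (a = -⅕*109908 = -109908/5 ≈ -21982.)
M = -5/109908 (M = 1/(-109908/5) = -5/109908 ≈ -4.5493e-5)
R(m, K) = -3 + √(350 + K)
y(k) = 1160 (y(k) = 4*(-9 - 1*(-299)) = 4*(-9 + 299) = 4*290 = 1160)
(M - R(105, 412))/y(-306) = (-5/109908 - (-3 + √(350 + 412)))/1160 = (-5/109908 - (-3 + √762))*(1/1160) = (-5/109908 + (3 - √762))*(1/1160) = (329719/109908 - √762)*(1/1160) = 329719/127493280 - √762/1160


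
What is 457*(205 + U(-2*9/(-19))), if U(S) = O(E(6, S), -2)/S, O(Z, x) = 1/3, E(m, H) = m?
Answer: 5067673/54 ≈ 93846.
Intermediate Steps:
O(Z, x) = ⅓
U(S) = 1/(3*S)
457*(205 + U(-2*9/(-19))) = 457*(205 + 1/(3*((-2*9/(-19))))) = 457*(205 + 1/(3*((-18*(-1/19))))) = 457*(205 + 1/(3*(18/19))) = 457*(205 + (⅓)*(19/18)) = 457*(205 + 19/54) = 457*(11089/54) = 5067673/54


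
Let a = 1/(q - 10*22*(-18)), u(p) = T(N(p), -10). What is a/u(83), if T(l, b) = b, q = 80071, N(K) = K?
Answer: -1/840310 ≈ -1.1900e-6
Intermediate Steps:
u(p) = -10
a = 1/84031 (a = 1/(80071 - 10*22*(-18)) = 1/(80071 - 220*(-18)) = 1/(80071 + 3960) = 1/84031 ≈ 1.1900e-5)
a/u(83) = (1/84031)/(-10) = (1/84031)*(-⅒) = -1/840310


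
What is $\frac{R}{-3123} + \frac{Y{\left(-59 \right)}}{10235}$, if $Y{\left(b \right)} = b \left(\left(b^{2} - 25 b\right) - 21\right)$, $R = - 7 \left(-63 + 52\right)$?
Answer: $- \frac{182019278}{6392781} \approx -28.473$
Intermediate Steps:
$R = 77$ ($R = \left(-7\right) \left(-11\right) = 77$)
$Y{\left(b \right)} = b \left(-21 + b^{2} - 25 b\right)$
$\frac{R}{-3123} + \frac{Y{\left(-59 \right)}}{10235} = \frac{77}{-3123} + \frac{\left(-59\right) \left(-21 + \left(-59\right)^{2} - -1475\right)}{10235} = 77 \left(- \frac{1}{3123}\right) + - 59 \left(-21 + 3481 + 1475\right) \frac{1}{10235} = - \frac{77}{3123} + \left(-59\right) 4935 \cdot \frac{1}{10235} = - \frac{77}{3123} - \frac{58233}{2047} = - \frac{182019278}{6392781}$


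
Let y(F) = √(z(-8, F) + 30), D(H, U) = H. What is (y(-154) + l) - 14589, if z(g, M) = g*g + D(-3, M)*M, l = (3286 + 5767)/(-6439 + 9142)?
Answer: -39425014/2703 + 2*√139 ≈ -14562.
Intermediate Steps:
l = 9053/2703 ≈ 3.3492
z(g, M) = g² - 3*M (z(g, M) = g*g - 3*M = g² - 3*M)
y(F) = √(94 - 3*F) (y(F) = √(((-8)² - 3*F) + 30) = √((64 - 3*F) + 30) = √(94 - 3*F))
(y(-154) + l) - 14589 = (√(94 - 3*(-154)) + 9053/2703) - 14589 = (√(94 + 462) + 9053/2703) - 14589 = (√556 + 9053/2703) - 14589 = (2*√139 + 9053/2703) - 14589 = (9053/2703 + 2*√139) - 14589 = -39425014/2703 + 2*√139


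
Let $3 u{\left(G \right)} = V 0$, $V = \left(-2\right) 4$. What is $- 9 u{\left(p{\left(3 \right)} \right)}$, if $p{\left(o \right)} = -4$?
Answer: $0$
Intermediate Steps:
$V = -8$
$u{\left(G \right)} = 0$ ($u{\left(G \right)} = \frac{\left(-8\right) 0}{3} = \frac{1}{3} \cdot 0 = 0$)
$- 9 u{\left(p{\left(3 \right)} \right)} = \left(-9\right) 0 = 0$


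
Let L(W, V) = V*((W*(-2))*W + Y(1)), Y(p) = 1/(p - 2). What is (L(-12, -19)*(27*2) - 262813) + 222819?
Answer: 256520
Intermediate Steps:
Y(p) = 1/(-2 + p)
L(W, V) = V*(-1 - 2*W²) (L(W, V) = V*((W*(-2))*W + 1/(-2 + 1)) = V*((-2*W)*W + 1/(-1)) = V*(-2*W² - 1) = V*(-1 - 2*W²))
(L(-12, -19)*(27*2) - 262813) + 222819 = ((-1*(-19)*(1 + 2*(-12)²))*(27*2) - 262813) + 222819 = (-1*(-19)*(1 + 2*144)*54 - 262813) + 222819 = (-1*(-19)*(1 + 288)*54 - 262813) + 222819 = (-1*(-19)*289*54 - 262813) + 222819 = (5491*54 - 262813) + 222819 = (296514 - 262813) + 222819 = 33701 + 222819 = 256520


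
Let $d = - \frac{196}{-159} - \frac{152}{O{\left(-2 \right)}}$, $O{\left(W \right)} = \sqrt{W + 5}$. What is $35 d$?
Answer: $\frac{6860}{159} - \frac{5320 \sqrt{3}}{3} \approx -3028.4$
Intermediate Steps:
$O{\left(W \right)} = \sqrt{5 + W}$
$d = \frac{196}{159} - \frac{152 \sqrt{3}}{3}$ ($d = - \frac{196}{-159} - \frac{152}{\sqrt{5 - 2}} = \left(-196\right) \left(- \frac{1}{159}\right) - \frac{152}{\sqrt{3}} = \frac{196}{159} - 152 \frac{\sqrt{3}}{3} = \frac{196}{159} - \frac{152 \sqrt{3}}{3} \approx -86.525$)
$35 d = 35 \left(\frac{196}{159} - \frac{152 \sqrt{3}}{3}\right) = \frac{6860}{159} - \frac{5320 \sqrt{3}}{3}$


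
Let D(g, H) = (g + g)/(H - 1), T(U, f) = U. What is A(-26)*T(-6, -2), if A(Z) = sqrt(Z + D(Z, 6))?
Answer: -6*I*sqrt(910)/5 ≈ -36.199*I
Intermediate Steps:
D(g, H) = 2*g/(-1 + H) (D(g, H) = (2*g)/(-1 + H) = 2*g/(-1 + H))
A(Z) = sqrt(35)*sqrt(Z)/5 (A(Z) = sqrt(Z + 2*Z/(-1 + 6)) = sqrt(Z + 2*Z/5) = sqrt(7*Z/5) = sqrt(35)*sqrt(Z)/5)
A(-26)*T(-6, -2) = (sqrt(35)*sqrt(-26)/5)*(-6) = (sqrt(35)*(I*sqrt(26))/5)*(-6) = (I*sqrt(910)/5)*(-6) = -6*I*sqrt(910)/5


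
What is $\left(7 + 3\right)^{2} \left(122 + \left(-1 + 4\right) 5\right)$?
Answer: $13700$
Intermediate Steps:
$\left(7 + 3\right)^{2} \left(122 + \left(-1 + 4\right) 5\right) = 10^{2} \left(122 + 3 \cdot 5\right) = 100 \left(122 + 15\right) = 100 \cdot 137 = 13700$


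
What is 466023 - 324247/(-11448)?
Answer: 5335355551/11448 ≈ 4.6605e+5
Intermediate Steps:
466023 - 324247/(-11448) = 466023 - 324247*(-1)/11448 = 466023 - 1*(-324247/11448) = 466023 + 324247/11448 = 5335355551/11448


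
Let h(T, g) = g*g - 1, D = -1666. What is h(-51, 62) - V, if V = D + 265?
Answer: 5244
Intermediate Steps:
h(T, g) = -1 + g**2 (h(T, g) = g**2 - 1 = -1 + g**2)
V = -1401 (V = -1666 + 265 = -1401)
h(-51, 62) - V = (-1 + 62**2) - 1*(-1401) = (-1 + 3844) + 1401 = 3843 + 1401 = 5244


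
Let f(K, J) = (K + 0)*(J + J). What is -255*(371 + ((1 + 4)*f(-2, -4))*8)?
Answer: -257805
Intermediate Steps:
f(K, J) = 2*J*K (f(K, J) = K*(2*J) = 2*J*K)
-255*(371 + ((1 + 4)*f(-2, -4))*8) = -255*(371 + ((1 + 4)*(2*(-4)*(-2)))*8) = -255*(371 + (5*16)*8) = -255*(371 + 80*8) = -255*(371 + 640) = -255*1011 = -257805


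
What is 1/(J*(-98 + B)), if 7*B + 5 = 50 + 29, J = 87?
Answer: -7/53244 ≈ -0.00013147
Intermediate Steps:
B = 74/7 (B = -5/7 + (50 + 29)/7 = -5/7 + (1/7)*79 = -5/7 + 79/7 = 74/7 ≈ 10.571)
1/(J*(-98 + B)) = 1/(87*(-98 + 74/7)) = 1/(87*(-612/7)) = 1/(-53244/7) = -7/53244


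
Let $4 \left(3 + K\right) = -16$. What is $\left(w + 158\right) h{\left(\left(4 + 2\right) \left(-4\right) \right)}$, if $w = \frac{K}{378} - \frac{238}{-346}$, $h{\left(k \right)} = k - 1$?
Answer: $- \frac{37057225}{9342} \approx -3966.7$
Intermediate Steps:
$K = -7$ ($K = -3 + \frac{1}{4} \left(-16\right) = -3 - 4 = -7$)
$h{\left(k \right)} = -1 + k$
$w = \frac{6253}{9342}$ ($w = - \frac{7}{378} - \frac{238}{-346} = \left(-7\right) \frac{1}{378} - - \frac{119}{173} = - \frac{1}{54} + \frac{119}{173} = \frac{6253}{9342} \approx 0.66934$)
$\left(w + 158\right) h{\left(\left(4 + 2\right) \left(-4\right) \right)} = \left(\frac{6253}{9342} + 158\right) \left(-1 + \left(4 + 2\right) \left(-4\right)\right) = \frac{1482289 \left(-1 + 6 \left(-4\right)\right)}{9342} = \frac{1482289 \left(-1 - 24\right)}{9342} = \frac{1482289}{9342} \left(-25\right) = - \frac{37057225}{9342}$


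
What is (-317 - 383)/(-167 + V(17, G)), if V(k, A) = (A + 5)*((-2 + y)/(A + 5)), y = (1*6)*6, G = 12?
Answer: 100/19 ≈ 5.2632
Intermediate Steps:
y = 36 (y = 6*6 = 36)
V(k, A) = 34 (V(k, A) = (A + 5)*((-2 + 36)/(A + 5)) = (5 + A)*(34/(5 + A)) = 34)
(-317 - 383)/(-167 + V(17, G)) = (-317 - 383)/(-167 + 34) = -700/(-133) = -700*(-1/133) = 100/19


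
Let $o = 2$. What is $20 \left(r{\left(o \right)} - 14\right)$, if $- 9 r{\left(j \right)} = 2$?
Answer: $- \frac{2560}{9} \approx -284.44$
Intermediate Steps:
$r{\left(j \right)} = - \frac{2}{9}$ ($r{\left(j \right)} = \left(- \frac{1}{9}\right) 2 = - \frac{2}{9}$)
$20 \left(r{\left(o \right)} - 14\right) = 20 \left(- \frac{2}{9} - 14\right) = 20 \left(- \frac{128}{9}\right) = - \frac{2560}{9}$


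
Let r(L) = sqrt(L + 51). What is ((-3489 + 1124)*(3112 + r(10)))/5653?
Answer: -7359880/5653 - 2365*sqrt(61)/5653 ≈ -1305.2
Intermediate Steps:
r(L) = sqrt(51 + L)
((-3489 + 1124)*(3112 + r(10)))/5653 = ((-3489 + 1124)*(3112 + sqrt(51 + 10)))/5653 = -2365*(3112 + sqrt(61))*(1/5653) = (-7359880 - 2365*sqrt(61))*(1/5653) = -7359880/5653 - 2365*sqrt(61)/5653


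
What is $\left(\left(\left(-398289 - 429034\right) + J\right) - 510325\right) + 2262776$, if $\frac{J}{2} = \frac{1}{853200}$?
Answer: $\frac{394659604801}{426600} \approx 9.2513 \cdot 10^{5}$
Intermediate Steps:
$J = \frac{1}{426600}$ ($J = \frac{2}{853200} = 2 \cdot \frac{1}{853200} = \frac{1}{426600} \approx 2.3441 \cdot 10^{-6}$)
$\left(\left(\left(-398289 - 429034\right) + J\right) - 510325\right) + 2262776 = \left(\left(\left(-398289 - 429034\right) + \frac{1}{426600}\right) - 510325\right) + 2262776 = \left(\left(-827323 + \frac{1}{426600}\right) - 510325\right) + 2262776 = \left(- \frac{352935991799}{426600} - 510325\right) + 2262776 = - \frac{570640636799}{426600} + 2262776 = \frac{394659604801}{426600}$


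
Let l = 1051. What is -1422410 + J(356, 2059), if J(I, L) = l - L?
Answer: -1423418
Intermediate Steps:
J(I, L) = 1051 - L
-1422410 + J(356, 2059) = -1422410 + (1051 - 1*2059) = -1422410 + (1051 - 2059) = -1422410 - 1008 = -1423418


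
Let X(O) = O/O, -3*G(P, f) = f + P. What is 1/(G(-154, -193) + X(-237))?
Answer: 3/350 ≈ 0.0085714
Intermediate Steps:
G(P, f) = -P/3 - f/3 (G(P, f) = -(f + P)/3 = -(P + f)/3 = -P/3 - f/3)
X(O) = 1
1/(G(-154, -193) + X(-237)) = 1/((-1/3*(-154) - 1/3*(-193)) + 1) = 1/((154/3 + 193/3) + 1) = 1/(347/3 + 1) = 1/(350/3) = 3/350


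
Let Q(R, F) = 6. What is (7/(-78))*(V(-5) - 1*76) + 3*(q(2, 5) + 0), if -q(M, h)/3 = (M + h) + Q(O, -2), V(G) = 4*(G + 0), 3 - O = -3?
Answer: -1409/13 ≈ -108.38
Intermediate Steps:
O = 6 (O = 3 - 1*(-3) = 3 + 3 = 6)
V(G) = 4*G
q(M, h) = -18 - 3*M - 3*h (q(M, h) = -3*((M + h) + 6) = -3*(6 + M + h) = -18 - 3*M - 3*h)
(7/(-78))*(V(-5) - 1*76) + 3*(q(2, 5) + 0) = (7/(-78))*(4*(-5) - 1*76) + 3*((-18 - 3*2 - 3*5) + 0) = (7*(-1/78))*(-20 - 76) + 3*((-18 - 6 - 15) + 0) = -7/78*(-96) + 3*(-39 + 0) = 112/13 + 3*(-39) = 112/13 - 117 = -1409/13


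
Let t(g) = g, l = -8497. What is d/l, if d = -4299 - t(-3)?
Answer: 4296/8497 ≈ 0.50559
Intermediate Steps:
d = -4296 (d = -4299 - 1*(-3) = -4299 + 3 = -4296)
d/l = -4296/(-8497) = -4296*(-1/8497) = 4296/8497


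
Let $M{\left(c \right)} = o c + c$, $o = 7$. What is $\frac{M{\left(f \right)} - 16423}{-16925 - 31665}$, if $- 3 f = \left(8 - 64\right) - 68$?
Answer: $\frac{48277}{145770} \approx 0.33119$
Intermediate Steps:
$f = \frac{124}{3}$ ($f = - \frac{\left(8 - 64\right) - 68}{3} = - \frac{-56 - 68}{3} = \left(- \frac{1}{3}\right) \left(-124\right) = \frac{124}{3} \approx 41.333$)
$M{\left(c \right)} = 8 c$ ($M{\left(c \right)} = 7 c + c = 8 c$)
$\frac{M{\left(f \right)} - 16423}{-16925 - 31665} = \frac{8 \cdot \frac{124}{3} - 16423}{-16925 - 31665} = \frac{\frac{992}{3} - 16423}{-48590} = \left(- \frac{48277}{3}\right) \left(- \frac{1}{48590}\right) = \frac{48277}{145770}$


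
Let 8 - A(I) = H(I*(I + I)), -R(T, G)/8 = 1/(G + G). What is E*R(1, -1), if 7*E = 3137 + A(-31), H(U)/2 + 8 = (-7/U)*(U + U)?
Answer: 12756/7 ≈ 1822.3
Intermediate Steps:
R(T, G) = -4/G (R(T, G) = -8/(G + G) = -8*1/(2*G) = -4/G)
H(U) = -44 (H(U) = -16 + 2*((-7/U)*(U + U)) = -16 + 2*((-7/U)*(2*U)) = -16 + 2*(-14) = -16 - 28 = -44)
A(I) = 52 (A(I) = 8 - 1*(-44) = 8 + 44 = 52)
E = 3189/7 (E = (3137 + 52)/7 = (⅐)*3189 = 3189/7 ≈ 455.57)
E*R(1, -1) = 3189*(-4/(-1))/7 = 3189*(-4*(-1))/7 = (3189/7)*4 = 12756/7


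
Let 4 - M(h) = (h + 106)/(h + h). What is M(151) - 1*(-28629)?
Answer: 8646909/302 ≈ 28632.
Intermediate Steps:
M(h) = 4 - (106 + h)/(2*h) (M(h) = 4 - (h + 106)/(h + h) = 4 - (106 + h)/(2*h))
M(151) - 1*(-28629) = (7/2 - 53/151) - 1*(-28629) = (7/2 - 53*1/151) + 28629 = (7/2 - 53/151) + 28629 = 951/302 + 28629 = 8646909/302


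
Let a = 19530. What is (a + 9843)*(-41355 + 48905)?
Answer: 221766150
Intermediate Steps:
(a + 9843)*(-41355 + 48905) = (19530 + 9843)*(-41355 + 48905) = 29373*7550 = 221766150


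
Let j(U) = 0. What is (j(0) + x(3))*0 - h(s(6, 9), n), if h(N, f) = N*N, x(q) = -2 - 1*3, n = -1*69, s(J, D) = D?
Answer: -81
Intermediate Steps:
n = -69
x(q) = -5 (x(q) = -2 - 3 = -5)
h(N, f) = N**2
(j(0) + x(3))*0 - h(s(6, 9), n) = (0 - 5)*0 - 1*9**2 = -5*0 - 1*81 = 0 - 81 = -81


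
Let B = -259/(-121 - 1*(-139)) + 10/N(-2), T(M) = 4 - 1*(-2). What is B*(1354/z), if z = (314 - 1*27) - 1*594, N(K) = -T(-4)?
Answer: 195653/2763 ≈ 70.812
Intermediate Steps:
T(M) = 6 (T(M) = 4 + 2 = 6)
N(K) = -6 (N(K) = -1*6 = -6)
z = -307 (z = (314 - 27) - 594 = 287 - 594 = -307)
B = -289/18 (B = -259/(-121 - 1*(-139)) + 10/(-6) = -259/(-121 + 139) + 10*(-1/6) = -259/18 - 5/3 = -289/18 ≈ -16.056)
B*(1354/z) = -195653/(9*(-307)) = -195653*(-1)/(9*307) = -289/18*(-1354/307) = 195653/2763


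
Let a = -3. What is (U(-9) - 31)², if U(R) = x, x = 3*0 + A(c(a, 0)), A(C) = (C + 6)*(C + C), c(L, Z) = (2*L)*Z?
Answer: 961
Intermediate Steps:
c(L, Z) = 2*L*Z
A(C) = 2*C*(6 + C) (A(C) = (6 + C)*(2*C) = 2*C*(6 + C))
x = 0 (x = 3*0 + 2*(2*(-3)*0)*(6 + 2*(-3)*0) = 0 + 2*0*(6 + 0) = 0 + 2*0*6 = 0 + 0 = 0)
U(R) = 0
(U(-9) - 31)² = (0 - 31)² = (-31)² = 961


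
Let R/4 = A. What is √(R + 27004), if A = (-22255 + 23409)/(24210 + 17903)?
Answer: 2*√11972979293921/42113 ≈ 164.33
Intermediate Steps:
A = 1154/42113 ≈ 0.027402
R = 4616/42113 (R = 4*(1154/42113) = 4616/42113 ≈ 0.10961)
√(R + 27004) = √(4616/42113 + 27004) = √(1137224068/42113) = 2*√11972979293921/42113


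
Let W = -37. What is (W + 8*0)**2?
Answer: 1369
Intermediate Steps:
(W + 8*0)**2 = (-37 + 8*0)**2 = (-37 + 0)**2 = (-37)**2 = 1369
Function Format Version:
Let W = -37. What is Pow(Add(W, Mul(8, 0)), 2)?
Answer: 1369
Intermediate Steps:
Pow(Add(W, Mul(8, 0)), 2) = Pow(Add(-37, Mul(8, 0)), 2) = Pow(Add(-37, 0), 2) = Pow(-37, 2) = 1369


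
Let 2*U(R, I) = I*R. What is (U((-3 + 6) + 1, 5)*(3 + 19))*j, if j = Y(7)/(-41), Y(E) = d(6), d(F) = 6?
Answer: -1320/41 ≈ -32.195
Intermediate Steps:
Y(E) = 6
U(R, I) = I*R/2 (U(R, I) = (I*R)/2 = I*R/2)
j = -6/41 (j = 6/(-41) = 6*(-1/41) = -6/41 ≈ -0.14634)
(U((-3 + 6) + 1, 5)*(3 + 19))*j = (((½)*5*((-3 + 6) + 1))*(3 + 19))*(-6/41) = (((½)*5*(3 + 1))*22)*(-6/41) = (((½)*5*4)*22)*(-6/41) = (10*22)*(-6/41) = 220*(-6/41) = -1320/41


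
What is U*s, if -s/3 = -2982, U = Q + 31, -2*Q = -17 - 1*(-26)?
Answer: 237069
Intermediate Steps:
Q = -9/2 (Q = -(-17 - 1*(-26))/2 = -(-17 + 26)/2 = -½*9 = -9/2 ≈ -4.5000)
U = 53/2 (U = -9/2 + 31 = 53/2 ≈ 26.500)
s = 8946 (s = -3*(-2982) = 8946)
U*s = (53/2)*8946 = 237069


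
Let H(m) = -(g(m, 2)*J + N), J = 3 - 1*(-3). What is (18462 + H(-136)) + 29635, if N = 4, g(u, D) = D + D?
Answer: 48069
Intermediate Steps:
g(u, D) = 2*D
J = 6 (J = 3 + 3 = 6)
H(m) = -28 (H(m) = -((2*2)*6 + 4) = -(4*6 + 4) = -(24 + 4) = -1*28 = -28)
(18462 + H(-136)) + 29635 = (18462 - 28) + 29635 = 18434 + 29635 = 48069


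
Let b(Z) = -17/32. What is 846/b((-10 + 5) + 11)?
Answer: -27072/17 ≈ -1592.5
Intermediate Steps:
b(Z) = -17/32 (b(Z) = -17*1/32 = -17/32)
846/b((-10 + 5) + 11) = 846/(-17/32) = 846*(-32/17) = -27072/17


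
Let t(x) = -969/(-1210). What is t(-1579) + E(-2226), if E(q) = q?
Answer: -2692491/1210 ≈ -2225.2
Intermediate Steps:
t(x) = 969/1210 (t(x) = -969*(-1/1210) = 969/1210)
t(-1579) + E(-2226) = 969/1210 - 2226 = -2692491/1210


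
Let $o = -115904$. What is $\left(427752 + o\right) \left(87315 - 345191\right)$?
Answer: $-80418114848$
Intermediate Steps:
$\left(427752 + o\right) \left(87315 - 345191\right) = \left(427752 - 115904\right) \left(87315 - 345191\right) = 311848 \left(-257876\right) = -80418114848$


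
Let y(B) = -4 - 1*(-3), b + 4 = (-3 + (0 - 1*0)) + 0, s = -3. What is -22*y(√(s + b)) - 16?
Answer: 6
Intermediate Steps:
b = -7 (b = -4 + ((-3 + (0 - 1*0)) + 0) = -4 + ((-3 + (0 + 0)) + 0) = -4 + ((-3 + 0) + 0) = -4 + (-3 + 0) = -4 - 3 = -7)
y(B) = -1 (y(B) = -4 + 3 = -1)
-22*y(√(s + b)) - 16 = -22*(-1) - 16 = 22 - 16 = 6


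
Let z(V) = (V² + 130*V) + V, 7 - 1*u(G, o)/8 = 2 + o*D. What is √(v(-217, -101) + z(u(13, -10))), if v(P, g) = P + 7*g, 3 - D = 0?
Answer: 6*√3171 ≈ 337.87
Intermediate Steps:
D = 3 (D = 3 - 1*0 = 3 + 0 = 3)
u(G, o) = 40 - 24*o (u(G, o) = 56 - 8*(2 + o*3) = 56 - 8*(2 + 3*o) = 56 + (-16 - 24*o) = 40 - 24*o)
z(V) = V² + 131*V
√(v(-217, -101) + z(u(13, -10))) = √((-217 + 7*(-101)) + (40 - 24*(-10))*(131 + (40 - 24*(-10)))) = √((-217 - 707) + (40 + 240)*(131 + (40 + 240))) = √(-924 + 280*(131 + 280)) = √(-924 + 280*411) = √(-924 + 115080) = √114156 = 6*√3171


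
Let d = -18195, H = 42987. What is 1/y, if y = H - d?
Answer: 1/61182 ≈ 1.6345e-5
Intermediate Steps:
y = 61182 (y = 42987 - 1*(-18195) = 42987 + 18195 = 61182)
1/y = 1/61182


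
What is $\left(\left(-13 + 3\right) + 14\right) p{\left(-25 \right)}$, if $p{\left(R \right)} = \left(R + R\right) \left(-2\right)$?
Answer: $400$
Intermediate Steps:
$p{\left(R \right)} = - 4 R$ ($p{\left(R \right)} = 2 R \left(-2\right) = - 4 R$)
$\left(\left(-13 + 3\right) + 14\right) p{\left(-25 \right)} = \left(\left(-13 + 3\right) + 14\right) \left(\left(-4\right) \left(-25\right)\right) = \left(-10 + 14\right) 100 = 4 \cdot 100 = 400$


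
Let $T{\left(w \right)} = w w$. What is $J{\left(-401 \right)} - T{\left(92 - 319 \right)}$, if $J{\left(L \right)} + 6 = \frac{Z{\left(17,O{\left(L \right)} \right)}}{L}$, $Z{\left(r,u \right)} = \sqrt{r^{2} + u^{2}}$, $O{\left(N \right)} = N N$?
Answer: $-51535 - \frac{\sqrt{25856961890}}{401} \approx -51936.0$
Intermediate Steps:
$T{\left(w \right)} = w^{2}$
$O{\left(N \right)} = N^{2}$
$J{\left(L \right)} = -6 + \frac{\sqrt{289 + L^{4}}}{L}$ ($J{\left(L \right)} = -6 + \frac{\sqrt{17^{2} + \left(L^{2}\right)^{2}}}{L} = -6 + \frac{\sqrt{289 + L^{4}}}{L}$)
$J{\left(-401 \right)} - T{\left(92 - 319 \right)} = \left(-6 + \frac{\sqrt{289 + \left(-401\right)^{4}}}{-401}\right) - \left(92 - 319\right)^{2} = \left(-6 - \frac{\sqrt{289 + 25856961601}}{401}\right) - \left(92 - 319\right)^{2} = \left(-6 - \frac{\sqrt{25856961890}}{401}\right) - \left(-227\right)^{2} = \left(-6 - \frac{\sqrt{25856961890}}{401}\right) - 51529 = -51535 - \frac{\sqrt{25856961890}}{401}$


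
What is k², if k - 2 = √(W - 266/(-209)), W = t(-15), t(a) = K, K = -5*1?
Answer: (22 + I*√451)²/121 ≈ 0.27273 + 7.7225*I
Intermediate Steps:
K = -5
t(a) = -5
W = -5
k = 2 + I*√451/11 (k = 2 + √(-5 - 266/(-209)) = 2 + √(-5 - 266*(-1/209)) = 2 + √(-5 + 14/11) = 2 + √(-41/11) = 2 + I*√451/11 ≈ 2.0 + 1.9306*I)
k² = (2 + I*√451/11)²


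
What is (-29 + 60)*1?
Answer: 31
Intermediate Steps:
(-29 + 60)*1 = 31*1 = 31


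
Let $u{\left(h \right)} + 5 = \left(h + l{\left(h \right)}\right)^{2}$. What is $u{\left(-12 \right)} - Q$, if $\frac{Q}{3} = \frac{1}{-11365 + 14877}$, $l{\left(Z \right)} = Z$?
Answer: $\frac{2005349}{3512} \approx 571.0$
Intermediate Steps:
$u{\left(h \right)} = -5 + 4 h^{2}$ ($u{\left(h \right)} = -5 + \left(h + h\right)^{2} = -5 + \left(2 h\right)^{2} = -5 + 4 h^{2}$)
$Q = \frac{3}{3512}$ ($Q = \frac{3}{-11365 + 14877} = \frac{3}{3512} \approx 0.00085421$)
$u{\left(-12 \right)} - Q = \left(-5 + 4 \left(-12\right)^{2}\right) - \frac{3}{3512} = \left(-5 + 4 \cdot 144\right) - \frac{3}{3512} = \left(-5 + 576\right) - \frac{3}{3512} = 571 - \frac{3}{3512} = \frac{2005349}{3512}$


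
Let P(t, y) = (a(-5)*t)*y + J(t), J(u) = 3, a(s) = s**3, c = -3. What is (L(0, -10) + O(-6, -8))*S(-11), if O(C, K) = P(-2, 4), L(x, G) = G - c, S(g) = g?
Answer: -10956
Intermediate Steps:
P(t, y) = 3 - 125*t*y (P(t, y) = ((-5)**3*t)*y + 3 = (-125*t)*y + 3 = -125*t*y + 3 = 3 - 125*t*y)
L(x, G) = 3 + G (L(x, G) = G - 1*(-3) = G + 3 = 3 + G)
O(C, K) = 1003 (O(C, K) = 3 - 125*(-2)*4 = 3 + 1000 = 1003)
(L(0, -10) + O(-6, -8))*S(-11) = ((3 - 10) + 1003)*(-11) = (-7 + 1003)*(-11) = 996*(-11) = -10956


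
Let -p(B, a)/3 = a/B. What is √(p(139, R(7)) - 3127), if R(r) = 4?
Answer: I*√60418435/139 ≈ 55.92*I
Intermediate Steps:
p(B, a) = -3*a/B
√(p(139, R(7)) - 3127) = √(-3*4/139 - 3127) = √(-3*4*1/139 - 3127) = √(-12/139 - 3127) = √(-434665/139) = I*√60418435/139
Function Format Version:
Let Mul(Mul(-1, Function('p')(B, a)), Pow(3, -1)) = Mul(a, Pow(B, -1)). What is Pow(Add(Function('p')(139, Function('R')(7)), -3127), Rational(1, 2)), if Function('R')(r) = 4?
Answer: Mul(Rational(1, 139), I, Pow(60418435, Rational(1, 2))) ≈ Mul(55.920, I)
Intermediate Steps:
Function('p')(B, a) = Mul(-3, a, Pow(B, -1)) (Function('p')(B, a) = Mul(-3, Mul(a, Pow(B, -1))) = Mul(-3, a, Pow(B, -1)))
Pow(Add(Function('p')(139, Function('R')(7)), -3127), Rational(1, 2)) = Pow(Add(Mul(-3, 4, Pow(139, -1)), -3127), Rational(1, 2)) = Pow(Add(Mul(-3, 4, Rational(1, 139)), -3127), Rational(1, 2)) = Pow(Add(Rational(-12, 139), -3127), Rational(1, 2)) = Pow(Rational(-434665, 139), Rational(1, 2)) = Mul(Rational(1, 139), I, Pow(60418435, Rational(1, 2)))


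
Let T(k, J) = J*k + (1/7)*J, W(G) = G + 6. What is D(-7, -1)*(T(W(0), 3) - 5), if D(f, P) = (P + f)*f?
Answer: 752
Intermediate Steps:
W(G) = 6 + G
D(f, P) = f*(P + f)
T(k, J) = J/7 + J*k (T(k, J) = J*k + (1*(⅐))*J = J*k + J/7 = J/7 + J*k)
D(-7, -1)*(T(W(0), 3) - 5) = (-7*(-1 - 7))*(3*(⅐ + (6 + 0)) - 5) = (-7*(-8))*(3*(⅐ + 6) - 5) = 56*(3*(43/7) - 5) = 56*(129/7 - 5) = 56*(94/7) = 752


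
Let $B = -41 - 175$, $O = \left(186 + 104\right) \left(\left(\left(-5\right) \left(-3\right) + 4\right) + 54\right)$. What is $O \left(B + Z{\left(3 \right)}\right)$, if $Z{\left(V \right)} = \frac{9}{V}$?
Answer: $-4509210$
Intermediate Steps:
$O = 21170$ ($O = 290 \left(\left(15 + 4\right) + 54\right) = 290 \left(19 + 54\right) = 290 \cdot 73 = 21170$)
$B = -216$
$O \left(B + Z{\left(3 \right)}\right) = 21170 \left(-216 + \frac{9}{3}\right) = 21170 \left(-216 + 9 \cdot \frac{1}{3}\right) = 21170 \left(-216 + 3\right) = 21170 \left(-213\right) = -4509210$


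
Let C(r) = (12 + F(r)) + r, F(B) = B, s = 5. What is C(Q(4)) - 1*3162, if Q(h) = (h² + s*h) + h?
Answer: -3070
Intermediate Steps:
Q(h) = h² + 6*h (Q(h) = (h² + 5*h) + h = h² + 6*h)
C(r) = 12 + 2*r (C(r) = (12 + r) + r = 12 + 2*r)
C(Q(4)) - 1*3162 = (12 + 2*(4*(6 + 4))) - 1*3162 = (12 + 2*(4*10)) - 3162 = (12 + 2*40) - 3162 = (12 + 80) - 3162 = 92 - 3162 = -3070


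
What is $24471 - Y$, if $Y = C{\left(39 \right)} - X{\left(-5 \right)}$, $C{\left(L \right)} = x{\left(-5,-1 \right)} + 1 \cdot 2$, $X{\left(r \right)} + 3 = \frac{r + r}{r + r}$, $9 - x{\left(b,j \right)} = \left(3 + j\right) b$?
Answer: $24448$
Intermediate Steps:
$x{\left(b,j \right)} = 9 - b \left(3 + j\right)$ ($x{\left(b,j \right)} = 9 - \left(3 + j\right) b = 9 - b \left(3 + j\right)$)
$X{\left(r \right)} = -2$ ($X{\left(r \right)} = -3 + \frac{r + r}{r + r} = -3 + \frac{2 r}{2 r} = -3 + 2 r \frac{1}{2 r} = -3 + 1 = -2$)
$C{\left(L \right)} = 21$ ($C{\left(L \right)} = \left(9 - -15 - \left(-5\right) \left(-1\right)\right) + 1 \cdot 2 = \left(9 + 15 - 5\right) + 2 = 19 + 2 = 21$)
$Y = 23$ ($Y = 21 - -2 = 21 + 2 = 23$)
$24471 - Y = 24471 - 23 = 24448$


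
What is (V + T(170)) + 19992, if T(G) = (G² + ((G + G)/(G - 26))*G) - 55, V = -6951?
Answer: 761173/18 ≈ 42287.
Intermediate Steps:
T(G) = -55 + G² + 2*G²/(-26 + G) (T(G) = (G² + ((2*G)/(-26 + G))*G) - 55 = (G² + (2*G/(-26 + G))*G) - 55 = (G² + 2*G²/(-26 + G)) - 55 = -55 + G² + 2*G²/(-26 + G))
(V + T(170)) + 19992 = (-6951 + (1430 + 170³ - 55*170 - 24*170²)/(-26 + 170)) + 19992 = (-6951 + (1430 + 4913000 - 9350 - 24*28900)/144) + 19992 = (-6951 + (1430 + 4913000 - 9350 - 693600)/144) + 19992 = (-6951 + (1/144)*4211480) + 19992 = (-6951 + 526435/18) + 19992 = 401317/18 + 19992 = 761173/18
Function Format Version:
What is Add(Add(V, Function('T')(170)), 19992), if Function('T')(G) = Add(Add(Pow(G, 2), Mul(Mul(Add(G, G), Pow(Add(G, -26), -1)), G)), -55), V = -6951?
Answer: Rational(761173, 18) ≈ 42287.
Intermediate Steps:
Function('T')(G) = Add(-55, Pow(G, 2), Mul(2, Pow(G, 2), Pow(Add(-26, G), -1))) (Function('T')(G) = Add(Add(Pow(G, 2), Mul(Mul(Mul(2, G), Pow(Add(-26, G), -1)), G)), -55) = Add(Add(Pow(G, 2), Mul(Mul(2, G, Pow(Add(-26, G), -1)), G)), -55) = Add(Add(Pow(G, 2), Mul(2, Pow(G, 2), Pow(Add(-26, G), -1))), -55) = Add(-55, Pow(G, 2), Mul(2, Pow(G, 2), Pow(Add(-26, G), -1))))
Add(Add(V, Function('T')(170)), 19992) = Add(Add(-6951, Mul(Pow(Add(-26, 170), -1), Add(1430, Pow(170, 3), Mul(-55, 170), Mul(-24, Pow(170, 2))))), 19992) = Add(Add(-6951, Mul(Pow(144, -1), Add(1430, 4913000, -9350, Mul(-24, 28900)))), 19992) = Add(Add(-6951, Mul(Rational(1, 144), Add(1430, 4913000, -9350, -693600))), 19992) = Add(Add(-6951, Mul(Rational(1, 144), 4211480)), 19992) = Add(Add(-6951, Rational(526435, 18)), 19992) = Add(Rational(401317, 18), 19992) = Rational(761173, 18)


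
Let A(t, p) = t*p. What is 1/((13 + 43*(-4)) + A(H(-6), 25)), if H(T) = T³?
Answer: -1/5559 ≈ -0.00017989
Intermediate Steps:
A(t, p) = p*t
1/((13 + 43*(-4)) + A(H(-6), 25)) = 1/((13 + 43*(-4)) + 25*(-6)³) = 1/((13 - 172) + 25*(-216)) = 1/(-159 - 5400) = 1/(-5559) = -1/5559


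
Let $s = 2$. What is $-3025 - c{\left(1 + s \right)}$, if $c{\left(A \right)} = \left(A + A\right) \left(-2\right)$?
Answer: $-3013$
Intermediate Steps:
$c{\left(A \right)} = - 4 A$ ($c{\left(A \right)} = 2 A \left(-2\right) = - 4 A$)
$-3025 - c{\left(1 + s \right)} = -3025 - - 4 \left(1 + 2\right) = -3025 - \left(-4\right) 3 = -3025 - -12 = -3025 + 12 = -3013$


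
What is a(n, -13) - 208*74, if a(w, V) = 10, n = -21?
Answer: -15382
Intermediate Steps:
a(n, -13) - 208*74 = 10 - 208*74 = 10 - 15392 = -15382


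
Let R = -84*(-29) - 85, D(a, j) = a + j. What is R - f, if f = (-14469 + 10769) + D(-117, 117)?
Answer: 6051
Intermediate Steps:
R = 2351 (R = 2436 - 85 = 2351)
f = -3700 (f = (-14469 + 10769) + (-117 + 117) = -3700 + 0 = -3700)
R - f = 2351 - 1*(-3700) = 2351 + 3700 = 6051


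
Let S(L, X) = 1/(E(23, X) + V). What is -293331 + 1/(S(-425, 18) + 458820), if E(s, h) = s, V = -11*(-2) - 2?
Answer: -5787203858348/19729261 ≈ -2.9333e+5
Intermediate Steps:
V = 20 (V = 22 - 2 = 20)
S(L, X) = 1/43 (S(L, X) = 1/(23 + 20) = 1/43)
-293331 + 1/(S(-425, 18) + 458820) = -293331 + 1/(1/43 + 458820) = -293331 + 1/(19729261/43) = -293331 + 43/19729261 = -5787203858348/19729261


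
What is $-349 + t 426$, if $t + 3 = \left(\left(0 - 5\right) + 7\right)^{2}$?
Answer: $77$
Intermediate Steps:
$t = 1$ ($t = -3 + \left(\left(0 - 5\right) + 7\right)^{2} = -3 + \left(-5 + 7\right)^{2} = -3 + 2^{2} = -3 + 4 = 1$)
$-349 + t 426 = -349 + 1 \cdot 426 = -349 + 426 = 77$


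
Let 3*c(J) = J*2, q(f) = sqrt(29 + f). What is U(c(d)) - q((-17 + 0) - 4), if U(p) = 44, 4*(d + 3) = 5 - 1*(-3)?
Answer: 44 - 2*sqrt(2) ≈ 41.172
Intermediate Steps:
d = -1 (d = -3 + (5 - 1*(-3))/4 = -3 + (5 + 3)/4 = -3 + (1/4)*8 = -3 + 2 = -1)
c(J) = 2*J/3 (c(J) = (J*2)/3 = (2*J)/3 = 2*J/3)
U(c(d)) - q((-17 + 0) - 4) = 44 - sqrt(29 + ((-17 + 0) - 4)) = 44 - sqrt(29 + (-17 - 4)) = 44 - sqrt(29 - 21) = 44 - sqrt(8) = 44 - 2*sqrt(2)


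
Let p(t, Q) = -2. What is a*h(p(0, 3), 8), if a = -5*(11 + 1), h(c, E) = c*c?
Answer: -240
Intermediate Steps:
h(c, E) = c²
a = -60 (a = -5*12 = -60)
a*h(p(0, 3), 8) = -60*(-2)² = -60*4 = -240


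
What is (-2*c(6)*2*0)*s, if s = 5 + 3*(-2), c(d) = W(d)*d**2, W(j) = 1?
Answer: 0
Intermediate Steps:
c(d) = d**2 (c(d) = 1*d**2 = d**2)
s = -1 (s = 5 - 6 = -1)
(-2*c(6)*2*0)*s = -2*6**2*2*0*(-1) = -2*36*2*0*(-1) = -144*0*(-1) = -2*0*(-1) = 0*(-1) = 0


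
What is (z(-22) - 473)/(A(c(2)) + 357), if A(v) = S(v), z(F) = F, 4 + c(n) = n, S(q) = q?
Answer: -99/71 ≈ -1.3944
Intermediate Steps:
c(n) = -4 + n
A(v) = v
(z(-22) - 473)/(A(c(2)) + 357) = (-22 - 473)/((-4 + 2) + 357) = -495/(-2 + 357) = -495/355 = -495*1/355 = -99/71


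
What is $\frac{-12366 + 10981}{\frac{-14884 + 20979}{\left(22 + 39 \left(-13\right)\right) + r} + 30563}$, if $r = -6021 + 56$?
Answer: $- \frac{1786650}{39425051} \approx -0.045318$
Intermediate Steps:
$r = -5965$
$\frac{-12366 + 10981}{\frac{-14884 + 20979}{\left(22 + 39 \left(-13\right)\right) + r} + 30563} = \frac{-12366 + 10981}{\frac{-14884 + 20979}{\left(22 + 39 \left(-13\right)\right) - 5965} + 30563} = - \frac{1385}{\frac{6095}{\left(22 - 507\right) - 5965} + 30563} = - \frac{1385}{\frac{6095}{-485 - 5965} + 30563} = - \frac{1385}{\frac{6095}{-6450} + 30563} = - \frac{1385}{6095 \left(- \frac{1}{6450}\right) + 30563} = - \frac{1385}{- \frac{1219}{1290} + 30563} = - \frac{1385}{\frac{39425051}{1290}} = \left(-1385\right) \frac{1290}{39425051} = - \frac{1786650}{39425051}$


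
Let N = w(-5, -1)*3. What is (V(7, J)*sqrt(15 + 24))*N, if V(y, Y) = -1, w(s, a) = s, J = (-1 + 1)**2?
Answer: 15*sqrt(39) ≈ 93.675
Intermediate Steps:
J = 0 (J = 0**2 = 0)
N = -15 (N = -5*3 = -15)
(V(7, J)*sqrt(15 + 24))*N = -sqrt(15 + 24)*(-15) = -sqrt(39)*(-15) = 15*sqrt(39)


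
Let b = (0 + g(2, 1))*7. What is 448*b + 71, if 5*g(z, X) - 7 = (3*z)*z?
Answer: 59939/5 ≈ 11988.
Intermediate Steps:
g(z, X) = 7/5 + 3*z**2/5 (g(z, X) = 7/5 + ((3*z)*z)/5 = 7/5 + (3*z**2)/5 = 7/5 + 3*z**2/5)
b = 133/5 (b = (0 + (7/5 + (3/5)*2**2))*7 = (0 + (7/5 + (3/5)*4))*7 = (0 + (7/5 + 12/5))*7 = (0 + 19/5)*7 = (19/5)*7 = 133/5 ≈ 26.600)
448*b + 71 = 448*(133/5) + 71 = 59584/5 + 71 = 59939/5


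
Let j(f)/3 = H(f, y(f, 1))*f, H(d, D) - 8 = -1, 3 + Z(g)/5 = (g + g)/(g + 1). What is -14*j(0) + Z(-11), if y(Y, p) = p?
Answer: -4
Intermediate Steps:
Z(g) = -15 + 10*g/(1 + g) (Z(g) = -15 + 5*((g + g)/(g + 1)) = -15 + 5*((2*g)/(1 + g)) = -15 + 5*(2*g/(1 + g)) = -15 + 10*g/(1 + g))
H(d, D) = 7 (H(d, D) = 8 - 1 = 7)
j(f) = 21*f (j(f) = 3*(7*f) = 21*f)
-14*j(0) + Z(-11) = -294*0 + 5*(-3 - 1*(-11))/(1 - 11) = -14*0 + 5*(-3 + 11)/(-10) = 0 + 5*(-⅒)*8 = 0 - 4 = -4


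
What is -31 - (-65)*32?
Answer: 2049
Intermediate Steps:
-31 - (-65)*32 = -31 - 65*(-32) = -31 + 2080 = 2049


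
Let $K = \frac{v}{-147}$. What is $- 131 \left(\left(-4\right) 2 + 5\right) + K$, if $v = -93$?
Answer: $\frac{19288}{49} \approx 393.63$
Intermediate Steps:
$K = \frac{31}{49}$ ($K = - \frac{93}{-147} = \left(-93\right) \left(- \frac{1}{147}\right) = \frac{31}{49} \approx 0.63265$)
$- 131 \left(\left(-4\right) 2 + 5\right) + K = - 131 \left(\left(-4\right) 2 + 5\right) + \frac{31}{49} = - 131 \left(-8 + 5\right) + \frac{31}{49} = \left(-131\right) \left(-3\right) + \frac{31}{49} = 393 + \frac{31}{49} = \frac{19288}{49}$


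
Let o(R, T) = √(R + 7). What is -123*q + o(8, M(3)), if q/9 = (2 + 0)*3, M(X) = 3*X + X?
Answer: -6642 + √15 ≈ -6638.1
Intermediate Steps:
M(X) = 4*X
q = 54 (q = 9*((2 + 0)*3) = 9*(2*3) = 9*6 = 54)
o(R, T) = √(7 + R)
-123*q + o(8, M(3)) = -123*54 + √(7 + 8) = -6642 + √15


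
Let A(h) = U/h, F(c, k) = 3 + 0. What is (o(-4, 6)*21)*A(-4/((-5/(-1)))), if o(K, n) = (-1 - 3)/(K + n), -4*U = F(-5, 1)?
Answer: -315/8 ≈ -39.375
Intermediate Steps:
F(c, k) = 3
U = -¾ (U = -¼*3 = -¾ ≈ -0.75000)
o(K, n) = -4/(K + n)
A(h) = -3/(4*h)
(o(-4, 6)*21)*A(-4/((-5/(-1)))) = (-4/(-4 + 6)*21)*(-3/(4*((-4/((-5/(-1))))))) = (-4/2*21)*(-3/(4*((-4/((-5*(-1))))))) = (-4*½*21)*(-3/(4*((-4/5)))) = (-2*21)*(-3/(4*((-4*⅕)))) = -(-63)/(2*(-⅘)) = -(-63)*(-5)/(2*4) = -42*15/16 = -315/8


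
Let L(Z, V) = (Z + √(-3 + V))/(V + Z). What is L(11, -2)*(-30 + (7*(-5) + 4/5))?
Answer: -1177/15 - 107*I*√5/15 ≈ -78.467 - 15.951*I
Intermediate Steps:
L(Z, V) = (Z + √(-3 + V))/(V + Z)
L(11, -2)*(-30 + (7*(-5) + 4/5)) = ((11 + √(-3 - 2))/(-2 + 11))*(-30 + (7*(-5) + 4/5)) = ((11 + √(-5))/9)*(-30 + (-35 + 4*(⅕))) = ((11 + I*√5)/9)*(-30 + (-35 + ⅘)) = (11/9 + I*√5/9)*(-30 - 171/5) = (11/9 + I*√5/9)*(-321/5) = -1177/15 - 107*I*√5/15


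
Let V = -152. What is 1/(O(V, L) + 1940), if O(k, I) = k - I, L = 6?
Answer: 1/1782 ≈ 0.00056117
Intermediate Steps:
1/(O(V, L) + 1940) = 1/((-152 - 1*6) + 1940) = 1/((-152 - 6) + 1940) = 1/(-158 + 1940) = 1/1782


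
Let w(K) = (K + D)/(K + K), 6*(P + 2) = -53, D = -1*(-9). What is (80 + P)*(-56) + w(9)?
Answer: -11617/3 ≈ -3872.3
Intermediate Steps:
D = 9
P = -65/6 (P = -2 + (⅙)*(-53) = -2 - 53/6 = -65/6 ≈ -10.833)
w(K) = (9 + K)/(2*K) (w(K) = (K + 9)/(K + K) = (9 + K)/((2*K)) = (9 + K)*(1/(2*K)) = (9 + K)/(2*K))
(80 + P)*(-56) + w(9) = (80 - 65/6)*(-56) + (½)*(9 + 9)/9 = (415/6)*(-56) + (½)*(⅑)*18 = -11620/3 + 1 = -11617/3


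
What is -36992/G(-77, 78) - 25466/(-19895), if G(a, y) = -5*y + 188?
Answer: 370549986/2009395 ≈ 184.41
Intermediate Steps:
G(a, y) = 188 - 5*y
-36992/G(-77, 78) - 25466/(-19895) = -36992/(188 - 5*78) - 25466/(-19895) = -36992/(188 - 390) - 25466*(-1/19895) = -36992/(-202) + 25466/19895 = -36992*(-1/202) + 25466/19895 = 18496/101 + 25466/19895 = 370549986/2009395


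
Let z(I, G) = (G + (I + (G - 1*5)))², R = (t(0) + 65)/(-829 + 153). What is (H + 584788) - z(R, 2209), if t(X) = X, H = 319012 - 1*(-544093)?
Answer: -48741837169/2704 ≈ -1.8026e+7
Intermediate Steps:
H = 863105 (H = 319012 + 544093 = 863105)
R = -5/52 (R = (0 + 65)/(-829 + 153) = 65/(-676) = 65*(-1/676) = -5/52 ≈ -0.096154)
z(I, G) = (-5 + I + 2*G)² (z(I, G) = (G + (I + (G - 5)))² = (G + (I + (-5 + G)))² = (G + (-5 + G + I))² = (-5 + I + 2*G)²)
(H + 584788) - z(R, 2209) = (863105 + 584788) - (-5 - 5/52 + 2*2209)² = 1447893 - (-5 - 5/52 + 4418)² = 1447893 - (229471/52)² = 1447893 - 1*52656939841/2704 = 1447893 - 52656939841/2704 = -48741837169/2704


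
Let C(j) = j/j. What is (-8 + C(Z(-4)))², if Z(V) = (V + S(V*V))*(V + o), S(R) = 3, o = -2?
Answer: 49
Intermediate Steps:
Z(V) = (-2 + V)*(3 + V) (Z(V) = (V + 3)*(V - 2) = (3 + V)*(-2 + V) = (-2 + V)*(3 + V))
C(j) = 1
(-8 + C(Z(-4)))² = (-8 + 1)² = (-7)² = 49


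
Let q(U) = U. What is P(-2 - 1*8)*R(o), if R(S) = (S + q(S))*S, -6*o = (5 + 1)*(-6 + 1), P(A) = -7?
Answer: -350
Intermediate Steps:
o = 5 (o = -(5 + 1)*(-6 + 1)/6 = -(-5) = -⅙*(-30) = 5)
R(S) = 2*S² (R(S) = (S + S)*S = (2*S)*S = 2*S²)
P(-2 - 1*8)*R(o) = -14*5² = -14*25 = -7*50 = -350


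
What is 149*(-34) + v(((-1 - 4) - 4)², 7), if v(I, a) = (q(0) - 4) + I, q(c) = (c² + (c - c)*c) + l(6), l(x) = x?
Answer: -4983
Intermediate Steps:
q(c) = 6 + c² (q(c) = (c² + (c - c)*c) + 6 = (c² + 0*c) + 6 = (c² + 0) + 6 = c² + 6 = 6 + c²)
v(I, a) = 2 + I (v(I, a) = ((6 + 0²) - 4) + I = ((6 + 0) - 4) + I = (6 - 4) + I = 2 + I)
149*(-34) + v(((-1 - 4) - 4)², 7) = 149*(-34) + (2 + ((-1 - 4) - 4)²) = -5066 + (2 + (-5 - 4)²) = -5066 + (2 + (-9)²) = -5066 + (2 + 81) = -5066 + 83 = -4983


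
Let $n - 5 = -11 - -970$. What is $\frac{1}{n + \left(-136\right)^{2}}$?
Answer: $\frac{1}{19460} \approx 5.1387 \cdot 10^{-5}$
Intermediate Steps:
$n = 964$ ($n = 5 - -959 = 5 + \left(-11 + 970\right) = 5 + 959 = 964$)
$\frac{1}{n + \left(-136\right)^{2}} = \frac{1}{964 + \left(-136\right)^{2}} = \frac{1}{964 + 18496} = \frac{1}{19460}$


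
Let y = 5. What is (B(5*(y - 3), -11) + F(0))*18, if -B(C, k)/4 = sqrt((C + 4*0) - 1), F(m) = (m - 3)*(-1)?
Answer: -162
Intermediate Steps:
F(m) = 3 - m (F(m) = (-3 + m)*(-1) = 3 - m)
B(C, k) = -4*sqrt(-1 + C) (B(C, k) = -4*sqrt((C + 4*0) - 1) = -4*sqrt((C + 0) - 1) = -4*sqrt(C - 1) = -4*sqrt(-1 + C))
(B(5*(y - 3), -11) + F(0))*18 = (-4*sqrt(-1 + 5*(5 - 3)) + (3 - 1*0))*18 = (-4*sqrt(-1 + 5*2) + (3 + 0))*18 = (-4*sqrt(-1 + 10) + 3)*18 = (-4*sqrt(9) + 3)*18 = (-4*3 + 3)*18 = (-12 + 3)*18 = -9*18 = -162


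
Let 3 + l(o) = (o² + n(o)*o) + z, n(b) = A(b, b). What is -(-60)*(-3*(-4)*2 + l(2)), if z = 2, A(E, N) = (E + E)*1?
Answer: 2100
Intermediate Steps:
A(E, N) = 2*E (A(E, N) = (2*E)*1 = 2*E)
n(b) = 2*b
l(o) = -1 + 3*o² (l(o) = -3 + ((o² + (2*o)*o) + 2) = -3 + ((o² + 2*o²) + 2) = -3 + (3*o² + 2) = -3 + (2 + 3*o²) = -1 + 3*o²)
-(-60)*(-3*(-4)*2 + l(2)) = -(-60)*(-3*(-4)*2 + (-1 + 3*2²)) = -(-60)*(12*2 + (-1 + 3*4)) = -(-60)*(24 + (-1 + 12)) = -(-60)*(24 + 11) = -(-60)*35 = -10*(-210) = 2100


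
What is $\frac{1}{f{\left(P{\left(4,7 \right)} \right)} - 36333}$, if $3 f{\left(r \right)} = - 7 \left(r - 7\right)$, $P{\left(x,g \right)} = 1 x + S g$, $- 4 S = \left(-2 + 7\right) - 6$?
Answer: $- \frac{12}{435961} \approx -2.7525 \cdot 10^{-5}$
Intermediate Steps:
$S = \frac{1}{4}$ ($S = - \frac{\left(-2 + 7\right) - 6}{4} = - \frac{5 - 6}{4} = \left(- \frac{1}{4}\right) \left(-1\right) = \frac{1}{4} \approx 0.25$)
$P{\left(x,g \right)} = x + \frac{g}{4}$ ($P{\left(x,g \right)} = 1 x + \frac{g}{4} = x + \frac{g}{4}$)
$f{\left(r \right)} = \frac{49}{3} - \frac{7 r}{3}$ ($f{\left(r \right)} = \frac{\left(-7\right) \left(r - 7\right)}{3} = \frac{\left(-7\right) \left(-7 + r\right)}{3} = \frac{49 - 7 r}{3} = \frac{49}{3} - \frac{7 r}{3}$)
$\frac{1}{f{\left(P{\left(4,7 \right)} \right)} - 36333} = \frac{1}{\left(\frac{49}{3} - \frac{7 \left(4 + \frac{1}{4} \cdot 7\right)}{3}\right) - 36333} = \frac{1}{\left(\frac{49}{3} - \frac{7 \left(4 + \frac{7}{4}\right)}{3}\right) - 36333} = \frac{1}{\left(\frac{49}{3} - \frac{161}{12}\right) - 36333} = \frac{1}{\frac{35}{12} - 36333} = \frac{1}{- \frac{435961}{12}} = - \frac{12}{435961}$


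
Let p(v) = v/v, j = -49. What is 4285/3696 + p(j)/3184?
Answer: 426473/367752 ≈ 1.1597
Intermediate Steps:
p(v) = 1
4285/3696 + p(j)/3184 = 4285/3696 + 1/3184 = 426473/367752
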